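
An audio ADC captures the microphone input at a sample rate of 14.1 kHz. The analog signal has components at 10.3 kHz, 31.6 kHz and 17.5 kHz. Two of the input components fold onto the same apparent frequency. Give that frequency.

fs/2 = 7.05 kHz.
10.3 kHz > fs/2 = 7.05 kHz, folds to fs − 10.3 kHz = 3.8 kHz.
31.6 kHz mod fs = 3.4 kHz.
3.4 kHz ≤ fs/2 = 7.05 kHz, appears at 3.4 kHz.
17.5 kHz mod fs = 3.4 kHz.
3.4 kHz ≤ fs/2 = 7.05 kHz, appears at 3.4 kHz.
17.5 kHz and 31.6 kHz both map to 3.4 kHz.

3.4 kHz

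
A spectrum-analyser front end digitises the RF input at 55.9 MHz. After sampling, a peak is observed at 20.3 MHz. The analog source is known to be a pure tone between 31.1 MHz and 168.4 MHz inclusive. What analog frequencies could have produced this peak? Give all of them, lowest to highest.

Frequencies that alias to 20.3 MHz are k·fs ± 20.3 MHz for integer k ≥ 0.
k=0: 20.3 MHz.
k=1: 35.6 MHz, 76.2 MHz.
k=2: 91.5 MHz, 132.1 MHz.
k=3: 147.4 MHz, 188 MHz.
k=4: 203.3 MHz, 243.9 MHz.
Within [31.1 MHz, 168.4 MHz]: 35.6 MHz, 76.2 MHz, 91.5 MHz, 132.1 MHz, 147.4 MHz.

35.6 MHz, 76.2 MHz, 91.5 MHz, 132.1 MHz, 147.4 MHz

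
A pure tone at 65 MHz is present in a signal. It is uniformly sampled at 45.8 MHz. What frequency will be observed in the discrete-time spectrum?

65 MHz mod fs = 19.2 MHz.
19.2 MHz ≤ fs/2 = 22.9 MHz, appears at 19.2 MHz.

19.2 MHz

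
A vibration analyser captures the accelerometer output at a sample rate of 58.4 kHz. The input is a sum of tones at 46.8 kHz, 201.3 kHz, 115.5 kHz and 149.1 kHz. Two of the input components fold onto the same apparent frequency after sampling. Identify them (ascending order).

fs/2 = 29.2 kHz.
46.8 kHz > fs/2 = 29.2 kHz, folds to fs − 46.8 kHz = 11.6 kHz.
201.3 kHz mod fs = 26.1 kHz.
26.1 kHz ≤ fs/2 = 29.2 kHz, appears at 26.1 kHz.
115.5 kHz mod fs = 57.1 kHz.
57.1 kHz > fs/2 = 29.2 kHz, folds to fs − 57.1 kHz = 1.3 kHz.
149.1 kHz mod fs = 32.3 kHz.
32.3 kHz > fs/2 = 29.2 kHz, folds to fs − 32.3 kHz = 26.1 kHz.
149.1 kHz and 201.3 kHz both map to 26.1 kHz.

149.1 kHz, 201.3 kHz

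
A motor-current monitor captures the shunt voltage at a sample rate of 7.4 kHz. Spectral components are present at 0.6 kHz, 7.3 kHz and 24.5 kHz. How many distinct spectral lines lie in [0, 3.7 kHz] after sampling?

3

fs/2 = 3.7 kHz.
0.6 kHz ≤ fs/2 = 3.7 kHz, passes unchanged.
7.3 kHz > fs/2 = 3.7 kHz, folds to fs − 7.3 kHz = 0.1 kHz.
24.5 kHz mod fs = 2.3 kHz.
2.3 kHz ≤ fs/2 = 3.7 kHz, appears at 2.3 kHz.
Distinct values: {0.1 kHz, 0.6 kHz, 2.3 kHz} → 3.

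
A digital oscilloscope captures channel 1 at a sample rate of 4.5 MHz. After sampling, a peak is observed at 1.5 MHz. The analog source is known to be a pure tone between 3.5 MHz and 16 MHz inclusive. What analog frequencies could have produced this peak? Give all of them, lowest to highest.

6 MHz, 7.5 MHz, 10.5 MHz, 12 MHz, 15 MHz

Frequencies that alias to 1.5 MHz are k·fs ± 1.5 MHz for integer k ≥ 0.
k=0: 1.5 MHz.
k=1: 3 MHz, 6 MHz.
k=2: 7.5 MHz, 10.5 MHz.
k=3: 12 MHz, 15 MHz.
k=4: 16.5 MHz, 19.5 MHz.
Within [3.5 MHz, 16 MHz]: 6 MHz, 7.5 MHz, 10.5 MHz, 12 MHz, 15 MHz.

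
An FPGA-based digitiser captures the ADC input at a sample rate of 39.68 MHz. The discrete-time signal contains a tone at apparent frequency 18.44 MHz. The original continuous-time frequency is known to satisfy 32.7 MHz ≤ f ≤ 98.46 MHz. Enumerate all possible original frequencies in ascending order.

Frequencies that alias to 18.44 MHz are k·fs ± 18.44 MHz for integer k ≥ 0.
k=0: 18.44 MHz.
k=1: 21.24 MHz, 58.12 MHz.
k=2: 60.92 MHz, 97.8 MHz.
k=3: 100.6 MHz, 137.48 MHz.
Within [32.7 MHz, 98.46 MHz]: 58.12 MHz, 60.92 MHz, 97.8 MHz.

58.12 MHz, 60.92 MHz, 97.8 MHz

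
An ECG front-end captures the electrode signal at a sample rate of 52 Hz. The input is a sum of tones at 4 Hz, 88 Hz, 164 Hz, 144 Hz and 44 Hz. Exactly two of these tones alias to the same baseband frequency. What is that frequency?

8 Hz

fs/2 = 26 Hz.
4 Hz ≤ fs/2 = 26 Hz, passes unchanged.
88 Hz mod fs = 36 Hz.
36 Hz > fs/2 = 26 Hz, folds to fs − 36 Hz = 16 Hz.
164 Hz mod fs = 8 Hz.
8 Hz ≤ fs/2 = 26 Hz, appears at 8 Hz.
144 Hz mod fs = 40 Hz.
40 Hz > fs/2 = 26 Hz, folds to fs − 40 Hz = 12 Hz.
44 Hz > fs/2 = 26 Hz, folds to fs − 44 Hz = 8 Hz.
44 Hz and 164 Hz both map to 8 Hz.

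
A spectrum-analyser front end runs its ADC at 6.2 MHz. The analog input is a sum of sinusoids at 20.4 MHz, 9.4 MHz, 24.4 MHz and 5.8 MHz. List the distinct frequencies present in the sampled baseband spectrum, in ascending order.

0.4 MHz, 1.8 MHz, 3 MHz

fs/2 = 3.1 MHz.
20.4 MHz mod fs = 1.8 MHz.
1.8 MHz ≤ fs/2 = 3.1 MHz, appears at 1.8 MHz.
9.4 MHz mod fs = 3.2 MHz.
3.2 MHz > fs/2 = 3.1 MHz, folds to fs − 3.2 MHz = 3 MHz.
24.4 MHz mod fs = 5.8 MHz.
5.8 MHz > fs/2 = 3.1 MHz, folds to fs − 5.8 MHz = 0.4 MHz.
5.8 MHz > fs/2 = 3.1 MHz, folds to fs − 5.8 MHz = 0.4 MHz.
Distinct values: {0.4 MHz, 1.8 MHz, 3 MHz}.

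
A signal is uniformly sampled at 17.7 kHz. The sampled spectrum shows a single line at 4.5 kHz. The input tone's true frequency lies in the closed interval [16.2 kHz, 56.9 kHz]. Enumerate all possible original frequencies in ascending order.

Frequencies that alias to 4.5 kHz are k·fs ± 4.5 kHz for integer k ≥ 0.
k=0: 4.5 kHz.
k=1: 13.2 kHz, 22.2 kHz.
k=2: 30.9 kHz, 39.9 kHz.
k=3: 48.6 kHz, 57.6 kHz.
k=4: 66.3 kHz, 75.3 kHz.
Within [16.2 kHz, 56.9 kHz]: 22.2 kHz, 30.9 kHz, 39.9 kHz, 48.6 kHz.

22.2 kHz, 30.9 kHz, 39.9 kHz, 48.6 kHz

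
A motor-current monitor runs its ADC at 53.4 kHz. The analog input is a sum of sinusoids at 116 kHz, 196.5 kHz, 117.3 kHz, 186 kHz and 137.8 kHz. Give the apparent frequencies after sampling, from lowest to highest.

fs/2 = 26.7 kHz.
116 kHz mod fs = 9.2 kHz.
9.2 kHz ≤ fs/2 = 26.7 kHz, appears at 9.2 kHz.
196.5 kHz mod fs = 36.3 kHz.
36.3 kHz > fs/2 = 26.7 kHz, folds to fs − 36.3 kHz = 17.1 kHz.
117.3 kHz mod fs = 10.5 kHz.
10.5 kHz ≤ fs/2 = 26.7 kHz, appears at 10.5 kHz.
186 kHz mod fs = 25.8 kHz.
25.8 kHz ≤ fs/2 = 26.7 kHz, appears at 25.8 kHz.
137.8 kHz mod fs = 31 kHz.
31 kHz > fs/2 = 26.7 kHz, folds to fs − 31 kHz = 22.4 kHz.
Distinct values: {9.2 kHz, 10.5 kHz, 17.1 kHz, 22.4 kHz, 25.8 kHz}.

9.2 kHz, 10.5 kHz, 17.1 kHz, 22.4 kHz, 25.8 kHz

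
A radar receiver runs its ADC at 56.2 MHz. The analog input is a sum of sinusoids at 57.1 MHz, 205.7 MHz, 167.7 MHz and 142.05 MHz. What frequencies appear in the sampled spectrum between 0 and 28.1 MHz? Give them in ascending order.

0.9 MHz, 19.1 MHz, 26.55 MHz

fs/2 = 28.1 MHz.
57.1 MHz mod fs = 0.9 MHz.
0.9 MHz ≤ fs/2 = 28.1 MHz, appears at 0.9 MHz.
205.7 MHz mod fs = 37.1 MHz.
37.1 MHz > fs/2 = 28.1 MHz, folds to fs − 37.1 MHz = 19.1 MHz.
167.7 MHz mod fs = 55.3 MHz.
55.3 MHz > fs/2 = 28.1 MHz, folds to fs − 55.3 MHz = 0.9 MHz.
142.05 MHz mod fs = 29.65 MHz.
29.65 MHz > fs/2 = 28.1 MHz, folds to fs − 29.65 MHz = 26.55 MHz.
Distinct values: {0.9 MHz, 19.1 MHz, 26.55 MHz}.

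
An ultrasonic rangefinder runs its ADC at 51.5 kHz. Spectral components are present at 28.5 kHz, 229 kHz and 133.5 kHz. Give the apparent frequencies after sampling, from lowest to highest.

21 kHz, 23 kHz

fs/2 = 25.75 kHz.
28.5 kHz > fs/2 = 25.75 kHz, folds to fs − 28.5 kHz = 23 kHz.
229 kHz mod fs = 23 kHz.
23 kHz ≤ fs/2 = 25.75 kHz, appears at 23 kHz.
133.5 kHz mod fs = 30.5 kHz.
30.5 kHz > fs/2 = 25.75 kHz, folds to fs − 30.5 kHz = 21 kHz.
Distinct values: {21 kHz, 23 kHz}.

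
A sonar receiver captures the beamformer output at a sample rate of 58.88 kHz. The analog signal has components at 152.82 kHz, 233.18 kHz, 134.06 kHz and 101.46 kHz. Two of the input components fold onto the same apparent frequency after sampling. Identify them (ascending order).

fs/2 = 29.44 kHz.
152.82 kHz mod fs = 35.06 kHz.
35.06 kHz > fs/2 = 29.44 kHz, folds to fs − 35.06 kHz = 23.82 kHz.
233.18 kHz mod fs = 56.54 kHz.
56.54 kHz > fs/2 = 29.44 kHz, folds to fs − 56.54 kHz = 2.34 kHz.
134.06 kHz mod fs = 16.3 kHz.
16.3 kHz ≤ fs/2 = 29.44 kHz, appears at 16.3 kHz.
101.46 kHz mod fs = 42.58 kHz.
42.58 kHz > fs/2 = 29.44 kHz, folds to fs − 42.58 kHz = 16.3 kHz.
101.46 kHz and 134.06 kHz both map to 16.3 kHz.

101.46 kHz, 134.06 kHz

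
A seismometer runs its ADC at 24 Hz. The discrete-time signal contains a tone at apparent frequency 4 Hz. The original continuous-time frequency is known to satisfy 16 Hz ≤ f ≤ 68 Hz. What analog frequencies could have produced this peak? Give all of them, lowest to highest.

Frequencies that alias to 4 Hz are k·fs ± 4 Hz for integer k ≥ 0.
k=0: 4 Hz.
k=1: 20 Hz, 28 Hz.
k=2: 44 Hz, 52 Hz.
k=3: 68 Hz, 76 Hz.
k=4: 92 Hz, 100 Hz.
Within [16 Hz, 68 Hz]: 20 Hz, 28 Hz, 44 Hz, 52 Hz, 68 Hz.

20 Hz, 28 Hz, 44 Hz, 52 Hz, 68 Hz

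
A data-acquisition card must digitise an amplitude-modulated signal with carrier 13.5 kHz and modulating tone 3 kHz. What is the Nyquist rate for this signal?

AM sidebands sit at fc ± fm = 10.5 kHz and 16.5 kHz.
Highest-frequency component: 16.5 kHz.
Nyquist rate = 2 × 16.5 kHz = 33 kHz.

33 kHz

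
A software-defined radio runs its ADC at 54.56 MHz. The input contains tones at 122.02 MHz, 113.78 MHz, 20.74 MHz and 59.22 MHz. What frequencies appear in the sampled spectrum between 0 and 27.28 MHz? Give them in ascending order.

4.66 MHz, 12.9 MHz, 20.74 MHz

fs/2 = 27.28 MHz.
122.02 MHz mod fs = 12.9 MHz.
12.9 MHz ≤ fs/2 = 27.28 MHz, appears at 12.9 MHz.
113.78 MHz mod fs = 4.66 MHz.
4.66 MHz ≤ fs/2 = 27.28 MHz, appears at 4.66 MHz.
20.74 MHz ≤ fs/2 = 27.28 MHz, passes unchanged.
59.22 MHz mod fs = 4.66 MHz.
4.66 MHz ≤ fs/2 = 27.28 MHz, appears at 4.66 MHz.
Distinct values: {4.66 MHz, 12.9 MHz, 20.74 MHz}.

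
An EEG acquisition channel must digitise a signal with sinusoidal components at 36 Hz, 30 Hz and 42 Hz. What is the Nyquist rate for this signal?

Highest-frequency component: 42 Hz.
Nyquist rate = 2 × 42 Hz = 84 Hz.

84 Hz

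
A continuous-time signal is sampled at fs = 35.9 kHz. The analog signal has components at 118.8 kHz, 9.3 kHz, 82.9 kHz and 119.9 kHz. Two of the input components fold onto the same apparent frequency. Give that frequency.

fs/2 = 17.95 kHz.
118.8 kHz mod fs = 11.1 kHz.
11.1 kHz ≤ fs/2 = 17.95 kHz, appears at 11.1 kHz.
9.3 kHz ≤ fs/2 = 17.95 kHz, passes unchanged.
82.9 kHz mod fs = 11.1 kHz.
11.1 kHz ≤ fs/2 = 17.95 kHz, appears at 11.1 kHz.
119.9 kHz mod fs = 12.2 kHz.
12.2 kHz ≤ fs/2 = 17.95 kHz, appears at 12.2 kHz.
82.9 kHz and 118.8 kHz both map to 11.1 kHz.

11.1 kHz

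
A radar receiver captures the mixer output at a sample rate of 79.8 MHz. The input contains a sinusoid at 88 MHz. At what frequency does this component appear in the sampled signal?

8.2 MHz

88 MHz mod fs = 8.2 MHz.
8.2 MHz ≤ fs/2 = 39.9 MHz, appears at 8.2 MHz.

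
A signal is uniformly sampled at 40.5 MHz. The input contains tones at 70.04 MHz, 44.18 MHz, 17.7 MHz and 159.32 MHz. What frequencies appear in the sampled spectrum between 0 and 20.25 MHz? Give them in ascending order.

fs/2 = 20.25 MHz.
70.04 MHz mod fs = 29.54 MHz.
29.54 MHz > fs/2 = 20.25 MHz, folds to fs − 29.54 MHz = 10.96 MHz.
44.18 MHz mod fs = 3.68 MHz.
3.68 MHz ≤ fs/2 = 20.25 MHz, appears at 3.68 MHz.
17.7 MHz ≤ fs/2 = 20.25 MHz, passes unchanged.
159.32 MHz mod fs = 37.82 MHz.
37.82 MHz > fs/2 = 20.25 MHz, folds to fs − 37.82 MHz = 2.68 MHz.
Distinct values: {2.68 MHz, 3.68 MHz, 10.96 MHz, 17.7 MHz}.

2.68 MHz, 3.68 MHz, 10.96 MHz, 17.7 MHz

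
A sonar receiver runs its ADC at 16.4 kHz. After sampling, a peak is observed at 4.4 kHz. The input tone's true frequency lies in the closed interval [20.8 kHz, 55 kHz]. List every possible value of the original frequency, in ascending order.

Frequencies that alias to 4.4 kHz are k·fs ± 4.4 kHz for integer k ≥ 0.
k=0: 4.4 kHz.
k=1: 12 kHz, 20.8 kHz.
k=2: 28.4 kHz, 37.2 kHz.
k=3: 44.8 kHz, 53.6 kHz.
k=4: 61.2 kHz, 70 kHz.
Within [20.8 kHz, 55 kHz]: 20.8 kHz, 28.4 kHz, 37.2 kHz, 44.8 kHz, 53.6 kHz.

20.8 kHz, 28.4 kHz, 37.2 kHz, 44.8 kHz, 53.6 kHz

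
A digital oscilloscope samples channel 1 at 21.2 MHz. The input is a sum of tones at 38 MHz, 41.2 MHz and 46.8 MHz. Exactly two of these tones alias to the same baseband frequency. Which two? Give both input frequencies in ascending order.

fs/2 = 10.6 MHz.
38 MHz mod fs = 16.8 MHz.
16.8 MHz > fs/2 = 10.6 MHz, folds to fs − 16.8 MHz = 4.4 MHz.
41.2 MHz mod fs = 20 MHz.
20 MHz > fs/2 = 10.6 MHz, folds to fs − 20 MHz = 1.2 MHz.
46.8 MHz mod fs = 4.4 MHz.
4.4 MHz ≤ fs/2 = 10.6 MHz, appears at 4.4 MHz.
38 MHz and 46.8 MHz both map to 4.4 MHz.

38 MHz, 46.8 MHz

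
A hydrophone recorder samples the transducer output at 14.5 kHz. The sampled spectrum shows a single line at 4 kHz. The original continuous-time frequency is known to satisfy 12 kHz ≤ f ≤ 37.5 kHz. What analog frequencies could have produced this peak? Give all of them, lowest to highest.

Frequencies that alias to 4 kHz are k·fs ± 4 kHz for integer k ≥ 0.
k=0: 4 kHz.
k=1: 10.5 kHz, 18.5 kHz.
k=2: 25 kHz, 33 kHz.
k=3: 39.5 kHz, 47.5 kHz.
Within [12 kHz, 37.5 kHz]: 18.5 kHz, 25 kHz, 33 kHz.

18.5 kHz, 25 kHz, 33 kHz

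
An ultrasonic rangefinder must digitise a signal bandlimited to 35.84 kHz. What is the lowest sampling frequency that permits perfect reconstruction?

71.68 kHz

Nyquist rate = 2 × 35.84 kHz = 71.68 kHz.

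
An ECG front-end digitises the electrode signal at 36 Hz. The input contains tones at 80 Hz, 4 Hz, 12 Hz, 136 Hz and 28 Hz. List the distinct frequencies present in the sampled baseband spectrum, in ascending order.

4 Hz, 8 Hz, 12 Hz

fs/2 = 18 Hz.
80 Hz mod fs = 8 Hz.
8 Hz ≤ fs/2 = 18 Hz, appears at 8 Hz.
4 Hz ≤ fs/2 = 18 Hz, passes unchanged.
12 Hz ≤ fs/2 = 18 Hz, passes unchanged.
136 Hz mod fs = 28 Hz.
28 Hz > fs/2 = 18 Hz, folds to fs − 28 Hz = 8 Hz.
28 Hz > fs/2 = 18 Hz, folds to fs − 28 Hz = 8 Hz.
Distinct values: {4 Hz, 8 Hz, 12 Hz}.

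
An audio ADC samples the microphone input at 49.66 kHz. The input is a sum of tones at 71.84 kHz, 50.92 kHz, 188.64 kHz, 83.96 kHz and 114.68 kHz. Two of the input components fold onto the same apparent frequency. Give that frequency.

fs/2 = 24.83 kHz.
71.84 kHz mod fs = 22.18 kHz.
22.18 kHz ≤ fs/2 = 24.83 kHz, appears at 22.18 kHz.
50.92 kHz mod fs = 1.26 kHz.
1.26 kHz ≤ fs/2 = 24.83 kHz, appears at 1.26 kHz.
188.64 kHz mod fs = 39.66 kHz.
39.66 kHz > fs/2 = 24.83 kHz, folds to fs − 39.66 kHz = 10 kHz.
83.96 kHz mod fs = 34.3 kHz.
34.3 kHz > fs/2 = 24.83 kHz, folds to fs − 34.3 kHz = 15.36 kHz.
114.68 kHz mod fs = 15.36 kHz.
15.36 kHz ≤ fs/2 = 24.83 kHz, appears at 15.36 kHz.
83.96 kHz and 114.68 kHz both map to 15.36 kHz.

15.36 kHz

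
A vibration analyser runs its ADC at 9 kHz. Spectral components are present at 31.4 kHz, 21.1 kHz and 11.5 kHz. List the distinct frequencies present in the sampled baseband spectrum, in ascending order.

2.5 kHz, 3.1 kHz, 4.4 kHz

fs/2 = 4.5 kHz.
31.4 kHz mod fs = 4.4 kHz.
4.4 kHz ≤ fs/2 = 4.5 kHz, appears at 4.4 kHz.
21.1 kHz mod fs = 3.1 kHz.
3.1 kHz ≤ fs/2 = 4.5 kHz, appears at 3.1 kHz.
11.5 kHz mod fs = 2.5 kHz.
2.5 kHz ≤ fs/2 = 4.5 kHz, appears at 2.5 kHz.
Distinct values: {2.5 kHz, 3.1 kHz, 4.4 kHz}.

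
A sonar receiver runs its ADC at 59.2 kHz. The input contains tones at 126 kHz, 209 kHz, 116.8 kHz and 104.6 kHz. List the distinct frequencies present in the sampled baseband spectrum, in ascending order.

1.6 kHz, 7.6 kHz, 13.8 kHz, 27.8 kHz

fs/2 = 29.6 kHz.
126 kHz mod fs = 7.6 kHz.
7.6 kHz ≤ fs/2 = 29.6 kHz, appears at 7.6 kHz.
209 kHz mod fs = 31.4 kHz.
31.4 kHz > fs/2 = 29.6 kHz, folds to fs − 31.4 kHz = 27.8 kHz.
116.8 kHz mod fs = 57.6 kHz.
57.6 kHz > fs/2 = 29.6 kHz, folds to fs − 57.6 kHz = 1.6 kHz.
104.6 kHz mod fs = 45.4 kHz.
45.4 kHz > fs/2 = 29.6 kHz, folds to fs − 45.4 kHz = 13.8 kHz.
Distinct values: {1.6 kHz, 7.6 kHz, 13.8 kHz, 27.8 kHz}.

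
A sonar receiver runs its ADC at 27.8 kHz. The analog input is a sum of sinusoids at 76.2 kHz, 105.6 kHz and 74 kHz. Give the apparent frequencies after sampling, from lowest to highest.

fs/2 = 13.9 kHz.
76.2 kHz mod fs = 20.6 kHz.
20.6 kHz > fs/2 = 13.9 kHz, folds to fs − 20.6 kHz = 7.2 kHz.
105.6 kHz mod fs = 22.2 kHz.
22.2 kHz > fs/2 = 13.9 kHz, folds to fs − 22.2 kHz = 5.6 kHz.
74 kHz mod fs = 18.4 kHz.
18.4 kHz > fs/2 = 13.9 kHz, folds to fs − 18.4 kHz = 9.4 kHz.
Distinct values: {5.6 kHz, 7.2 kHz, 9.4 kHz}.

5.6 kHz, 7.2 kHz, 9.4 kHz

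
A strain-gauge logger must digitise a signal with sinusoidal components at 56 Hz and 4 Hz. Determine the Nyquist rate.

Highest-frequency component: 56 Hz.
Nyquist rate = 2 × 56 Hz = 112 Hz.

112 Hz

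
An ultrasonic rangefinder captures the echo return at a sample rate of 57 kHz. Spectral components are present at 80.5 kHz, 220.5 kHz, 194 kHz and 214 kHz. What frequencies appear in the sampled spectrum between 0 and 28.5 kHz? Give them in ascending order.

fs/2 = 28.5 kHz.
80.5 kHz mod fs = 23.5 kHz.
23.5 kHz ≤ fs/2 = 28.5 kHz, appears at 23.5 kHz.
220.5 kHz mod fs = 49.5 kHz.
49.5 kHz > fs/2 = 28.5 kHz, folds to fs − 49.5 kHz = 7.5 kHz.
194 kHz mod fs = 23 kHz.
23 kHz ≤ fs/2 = 28.5 kHz, appears at 23 kHz.
214 kHz mod fs = 43 kHz.
43 kHz > fs/2 = 28.5 kHz, folds to fs − 43 kHz = 14 kHz.
Distinct values: {7.5 kHz, 14 kHz, 23 kHz, 23.5 kHz}.

7.5 kHz, 14 kHz, 23 kHz, 23.5 kHz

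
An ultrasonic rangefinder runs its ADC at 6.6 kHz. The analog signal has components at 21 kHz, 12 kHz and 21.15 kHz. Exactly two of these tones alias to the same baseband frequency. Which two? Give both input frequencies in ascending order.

fs/2 = 3.3 kHz.
21 kHz mod fs = 1.2 kHz.
1.2 kHz ≤ fs/2 = 3.3 kHz, appears at 1.2 kHz.
12 kHz mod fs = 5.4 kHz.
5.4 kHz > fs/2 = 3.3 kHz, folds to fs − 5.4 kHz = 1.2 kHz.
21.15 kHz mod fs = 1.35 kHz.
1.35 kHz ≤ fs/2 = 3.3 kHz, appears at 1.35 kHz.
12 kHz and 21 kHz both map to 1.2 kHz.

12 kHz, 21 kHz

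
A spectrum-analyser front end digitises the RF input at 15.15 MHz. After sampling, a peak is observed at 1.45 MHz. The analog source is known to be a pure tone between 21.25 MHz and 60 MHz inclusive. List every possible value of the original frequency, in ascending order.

28.85 MHz, 31.75 MHz, 44 MHz, 46.9 MHz, 59.15 MHz

Frequencies that alias to 1.45 MHz are k·fs ± 1.45 MHz for integer k ≥ 0.
k=0: 1.45 MHz.
k=1: 13.7 MHz, 16.6 MHz.
k=2: 28.85 MHz, 31.75 MHz.
k=3: 44 MHz, 46.9 MHz.
k=4: 59.15 MHz, 62.05 MHz.
k=5: 74.3 MHz, 77.2 MHz.
Within [21.25 MHz, 60 MHz]: 28.85 MHz, 31.75 MHz, 44 MHz, 46.9 MHz, 59.15 MHz.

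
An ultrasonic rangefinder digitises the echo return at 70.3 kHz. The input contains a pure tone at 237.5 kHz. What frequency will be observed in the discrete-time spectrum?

26.6 kHz

237.5 kHz mod fs = 26.6 kHz.
26.6 kHz ≤ fs/2 = 35.15 kHz, appears at 26.6 kHz.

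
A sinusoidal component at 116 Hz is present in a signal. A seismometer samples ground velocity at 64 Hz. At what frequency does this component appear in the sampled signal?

116 Hz mod fs = 52 Hz.
52 Hz > fs/2 = 32 Hz, folds to fs − 52 Hz = 12 Hz.

12 Hz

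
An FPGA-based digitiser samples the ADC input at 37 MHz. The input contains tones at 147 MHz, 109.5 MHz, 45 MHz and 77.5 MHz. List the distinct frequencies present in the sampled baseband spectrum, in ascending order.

1 MHz, 1.5 MHz, 3.5 MHz, 8 MHz

fs/2 = 18.5 MHz.
147 MHz mod fs = 36 MHz.
36 MHz > fs/2 = 18.5 MHz, folds to fs − 36 MHz = 1 MHz.
109.5 MHz mod fs = 35.5 MHz.
35.5 MHz > fs/2 = 18.5 MHz, folds to fs − 35.5 MHz = 1.5 MHz.
45 MHz mod fs = 8 MHz.
8 MHz ≤ fs/2 = 18.5 MHz, appears at 8 MHz.
77.5 MHz mod fs = 3.5 MHz.
3.5 MHz ≤ fs/2 = 18.5 MHz, appears at 3.5 MHz.
Distinct values: {1 MHz, 1.5 MHz, 3.5 MHz, 8 MHz}.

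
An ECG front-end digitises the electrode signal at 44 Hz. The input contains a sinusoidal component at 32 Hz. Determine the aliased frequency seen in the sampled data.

32 Hz > fs/2 = 22 Hz, folds to fs − 32 Hz = 12 Hz.

12 Hz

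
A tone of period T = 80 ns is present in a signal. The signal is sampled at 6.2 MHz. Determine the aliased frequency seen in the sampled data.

T = 80 ns → f = 1/T = 12.5 MHz.
12.5 MHz mod fs = 0.1 MHz.
0.1 MHz ≤ fs/2 = 3.1 MHz, appears at 0.1 MHz.

0.1 MHz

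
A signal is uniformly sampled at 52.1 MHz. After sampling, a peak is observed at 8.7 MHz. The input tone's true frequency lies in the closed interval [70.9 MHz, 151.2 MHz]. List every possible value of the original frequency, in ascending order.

95.5 MHz, 112.9 MHz, 147.6 MHz

Frequencies that alias to 8.7 MHz are k·fs ± 8.7 MHz for integer k ≥ 0.
k=0: 8.7 MHz.
k=1: 43.4 MHz, 60.8 MHz.
k=2: 95.5 MHz, 112.9 MHz.
k=3: 147.6 MHz, 165 MHz.
k=4: 199.7 MHz, 217.1 MHz.
Within [70.9 MHz, 151.2 MHz]: 95.5 MHz, 112.9 MHz, 147.6 MHz.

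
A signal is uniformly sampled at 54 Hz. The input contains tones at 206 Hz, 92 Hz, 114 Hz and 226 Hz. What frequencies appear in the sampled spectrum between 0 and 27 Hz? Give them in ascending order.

fs/2 = 27 Hz.
206 Hz mod fs = 44 Hz.
44 Hz > fs/2 = 27 Hz, folds to fs − 44 Hz = 10 Hz.
92 Hz mod fs = 38 Hz.
38 Hz > fs/2 = 27 Hz, folds to fs − 38 Hz = 16 Hz.
114 Hz mod fs = 6 Hz.
6 Hz ≤ fs/2 = 27 Hz, appears at 6 Hz.
226 Hz mod fs = 10 Hz.
10 Hz ≤ fs/2 = 27 Hz, appears at 10 Hz.
Distinct values: {6 Hz, 10 Hz, 16 Hz}.

6 Hz, 10 Hz, 16 Hz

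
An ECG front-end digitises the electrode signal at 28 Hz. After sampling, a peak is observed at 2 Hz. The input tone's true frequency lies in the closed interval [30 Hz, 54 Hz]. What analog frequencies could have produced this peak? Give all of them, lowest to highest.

30 Hz, 54 Hz

Frequencies that alias to 2 Hz are k·fs ± 2 Hz for integer k ≥ 0.
k=0: 2 Hz.
k=1: 26 Hz, 30 Hz.
k=2: 54 Hz, 58 Hz.
k=3: 82 Hz, 86 Hz.
Within [30 Hz, 54 Hz]: 30 Hz, 54 Hz.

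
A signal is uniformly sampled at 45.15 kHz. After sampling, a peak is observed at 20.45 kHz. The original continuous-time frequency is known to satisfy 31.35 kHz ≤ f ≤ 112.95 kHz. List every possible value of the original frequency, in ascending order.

Frequencies that alias to 20.45 kHz are k·fs ± 20.45 kHz for integer k ≥ 0.
k=0: 20.45 kHz.
k=1: 24.7 kHz, 65.6 kHz.
k=2: 69.85 kHz, 110.75 kHz.
k=3: 115 kHz, 155.9 kHz.
Within [31.35 kHz, 112.95 kHz]: 65.6 kHz, 69.85 kHz, 110.75 kHz.

65.6 kHz, 69.85 kHz, 110.75 kHz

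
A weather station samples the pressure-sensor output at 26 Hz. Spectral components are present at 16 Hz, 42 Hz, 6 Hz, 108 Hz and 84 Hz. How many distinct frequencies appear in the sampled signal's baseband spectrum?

fs/2 = 13 Hz.
16 Hz > fs/2 = 13 Hz, folds to fs − 16 Hz = 10 Hz.
42 Hz mod fs = 16 Hz.
16 Hz > fs/2 = 13 Hz, folds to fs − 16 Hz = 10 Hz.
6 Hz ≤ fs/2 = 13 Hz, passes unchanged.
108 Hz mod fs = 4 Hz.
4 Hz ≤ fs/2 = 13 Hz, appears at 4 Hz.
84 Hz mod fs = 6 Hz.
6 Hz ≤ fs/2 = 13 Hz, appears at 6 Hz.
Distinct values: {4 Hz, 6 Hz, 10 Hz} → 3.

3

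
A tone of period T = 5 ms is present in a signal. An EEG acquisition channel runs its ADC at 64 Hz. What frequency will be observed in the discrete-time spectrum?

T = 5 ms → f = 1/T = 200 Hz.
200 Hz mod fs = 8 Hz.
8 Hz ≤ fs/2 = 32 Hz, appears at 8 Hz.

8 Hz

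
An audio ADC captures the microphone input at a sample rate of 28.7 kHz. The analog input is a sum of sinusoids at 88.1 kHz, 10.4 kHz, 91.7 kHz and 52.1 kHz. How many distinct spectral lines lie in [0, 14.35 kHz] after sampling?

fs/2 = 14.35 kHz.
88.1 kHz mod fs = 2 kHz.
2 kHz ≤ fs/2 = 14.35 kHz, appears at 2 kHz.
10.4 kHz ≤ fs/2 = 14.35 kHz, passes unchanged.
91.7 kHz mod fs = 5.6 kHz.
5.6 kHz ≤ fs/2 = 14.35 kHz, appears at 5.6 kHz.
52.1 kHz mod fs = 23.4 kHz.
23.4 kHz > fs/2 = 14.35 kHz, folds to fs − 23.4 kHz = 5.3 kHz.
Distinct values: {2 kHz, 5.3 kHz, 5.6 kHz, 10.4 kHz} → 4.

4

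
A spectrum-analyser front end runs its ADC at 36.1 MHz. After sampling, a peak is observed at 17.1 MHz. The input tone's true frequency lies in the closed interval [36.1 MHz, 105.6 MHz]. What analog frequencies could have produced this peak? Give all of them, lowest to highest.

53.2 MHz, 55.1 MHz, 89.3 MHz, 91.2 MHz

Frequencies that alias to 17.1 MHz are k·fs ± 17.1 MHz for integer k ≥ 0.
k=0: 17.1 MHz.
k=1: 19 MHz, 53.2 MHz.
k=2: 55.1 MHz, 89.3 MHz.
k=3: 91.2 MHz, 125.4 MHz.
k=4: 127.3 MHz, 161.5 MHz.
Within [36.1 MHz, 105.6 MHz]: 53.2 MHz, 55.1 MHz, 89.3 MHz, 91.2 MHz.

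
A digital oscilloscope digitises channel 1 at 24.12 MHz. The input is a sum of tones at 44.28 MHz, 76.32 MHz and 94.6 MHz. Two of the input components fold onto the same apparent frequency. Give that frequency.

fs/2 = 12.06 MHz.
44.28 MHz mod fs = 20.16 MHz.
20.16 MHz > fs/2 = 12.06 MHz, folds to fs − 20.16 MHz = 3.96 MHz.
76.32 MHz mod fs = 3.96 MHz.
3.96 MHz ≤ fs/2 = 12.06 MHz, appears at 3.96 MHz.
94.6 MHz mod fs = 22.24 MHz.
22.24 MHz > fs/2 = 12.06 MHz, folds to fs − 22.24 MHz = 1.88 MHz.
44.28 MHz and 76.32 MHz both map to 3.96 MHz.

3.96 MHz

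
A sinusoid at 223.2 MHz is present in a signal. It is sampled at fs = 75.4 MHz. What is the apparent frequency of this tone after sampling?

3 MHz

223.2 MHz mod fs = 72.4 MHz.
72.4 MHz > fs/2 = 37.7 MHz, folds to fs − 72.4 MHz = 3 MHz.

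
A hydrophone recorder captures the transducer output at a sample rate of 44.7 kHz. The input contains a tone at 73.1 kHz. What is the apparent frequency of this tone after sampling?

73.1 kHz mod fs = 28.4 kHz.
28.4 kHz > fs/2 = 22.35 kHz, folds to fs − 28.4 kHz = 16.3 kHz.

16.3 kHz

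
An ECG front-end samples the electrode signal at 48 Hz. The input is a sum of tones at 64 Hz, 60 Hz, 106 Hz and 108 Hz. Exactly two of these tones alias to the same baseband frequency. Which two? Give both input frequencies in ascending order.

60 Hz, 108 Hz

fs/2 = 24 Hz.
64 Hz mod fs = 16 Hz.
16 Hz ≤ fs/2 = 24 Hz, appears at 16 Hz.
60 Hz mod fs = 12 Hz.
12 Hz ≤ fs/2 = 24 Hz, appears at 12 Hz.
106 Hz mod fs = 10 Hz.
10 Hz ≤ fs/2 = 24 Hz, appears at 10 Hz.
108 Hz mod fs = 12 Hz.
12 Hz ≤ fs/2 = 24 Hz, appears at 12 Hz.
60 Hz and 108 Hz both map to 12 Hz.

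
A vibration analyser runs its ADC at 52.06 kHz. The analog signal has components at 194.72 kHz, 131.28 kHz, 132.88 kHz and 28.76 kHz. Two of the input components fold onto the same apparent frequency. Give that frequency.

23.3 kHz

fs/2 = 26.03 kHz.
194.72 kHz mod fs = 38.54 kHz.
38.54 kHz > fs/2 = 26.03 kHz, folds to fs − 38.54 kHz = 13.52 kHz.
131.28 kHz mod fs = 27.16 kHz.
27.16 kHz > fs/2 = 26.03 kHz, folds to fs − 27.16 kHz = 24.9 kHz.
132.88 kHz mod fs = 28.76 kHz.
28.76 kHz > fs/2 = 26.03 kHz, folds to fs − 28.76 kHz = 23.3 kHz.
28.76 kHz > fs/2 = 26.03 kHz, folds to fs − 28.76 kHz = 23.3 kHz.
28.76 kHz and 132.88 kHz both map to 23.3 kHz.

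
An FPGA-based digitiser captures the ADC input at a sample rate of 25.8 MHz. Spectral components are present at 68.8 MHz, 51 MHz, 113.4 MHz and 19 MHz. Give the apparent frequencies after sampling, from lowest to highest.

0.6 MHz, 6.8 MHz, 8.6 MHz, 10.2 MHz

fs/2 = 12.9 MHz.
68.8 MHz mod fs = 17.2 MHz.
17.2 MHz > fs/2 = 12.9 MHz, folds to fs − 17.2 MHz = 8.6 MHz.
51 MHz mod fs = 25.2 MHz.
25.2 MHz > fs/2 = 12.9 MHz, folds to fs − 25.2 MHz = 0.6 MHz.
113.4 MHz mod fs = 10.2 MHz.
10.2 MHz ≤ fs/2 = 12.9 MHz, appears at 10.2 MHz.
19 MHz > fs/2 = 12.9 MHz, folds to fs − 19 MHz = 6.8 MHz.
Distinct values: {0.6 MHz, 6.8 MHz, 8.6 MHz, 10.2 MHz}.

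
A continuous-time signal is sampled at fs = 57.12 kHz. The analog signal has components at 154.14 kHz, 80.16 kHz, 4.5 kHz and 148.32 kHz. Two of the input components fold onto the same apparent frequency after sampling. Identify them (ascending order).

fs/2 = 28.56 kHz.
154.14 kHz mod fs = 39.9 kHz.
39.9 kHz > fs/2 = 28.56 kHz, folds to fs − 39.9 kHz = 17.22 kHz.
80.16 kHz mod fs = 23.04 kHz.
23.04 kHz ≤ fs/2 = 28.56 kHz, appears at 23.04 kHz.
4.5 kHz ≤ fs/2 = 28.56 kHz, passes unchanged.
148.32 kHz mod fs = 34.08 kHz.
34.08 kHz > fs/2 = 28.56 kHz, folds to fs − 34.08 kHz = 23.04 kHz.
80.16 kHz and 148.32 kHz both map to 23.04 kHz.

80.16 kHz, 148.32 kHz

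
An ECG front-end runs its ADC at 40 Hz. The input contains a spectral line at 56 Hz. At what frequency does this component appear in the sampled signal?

16 Hz

56 Hz mod fs = 16 Hz.
16 Hz ≤ fs/2 = 20 Hz, appears at 16 Hz.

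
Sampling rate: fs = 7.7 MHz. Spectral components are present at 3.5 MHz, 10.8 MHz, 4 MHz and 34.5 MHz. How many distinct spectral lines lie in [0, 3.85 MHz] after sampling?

fs/2 = 3.85 MHz.
3.5 MHz ≤ fs/2 = 3.85 MHz, passes unchanged.
10.8 MHz mod fs = 3.1 MHz.
3.1 MHz ≤ fs/2 = 3.85 MHz, appears at 3.1 MHz.
4 MHz > fs/2 = 3.85 MHz, folds to fs − 4 MHz = 3.7 MHz.
34.5 MHz mod fs = 3.7 MHz.
3.7 MHz ≤ fs/2 = 3.85 MHz, appears at 3.7 MHz.
Distinct values: {3.1 MHz, 3.5 MHz, 3.7 MHz} → 3.

3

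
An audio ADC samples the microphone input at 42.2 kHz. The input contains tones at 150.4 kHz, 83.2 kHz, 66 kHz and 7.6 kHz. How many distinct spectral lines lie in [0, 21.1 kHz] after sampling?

3

fs/2 = 21.1 kHz.
150.4 kHz mod fs = 23.8 kHz.
23.8 kHz > fs/2 = 21.1 kHz, folds to fs − 23.8 kHz = 18.4 kHz.
83.2 kHz mod fs = 41 kHz.
41 kHz > fs/2 = 21.1 kHz, folds to fs − 41 kHz = 1.2 kHz.
66 kHz mod fs = 23.8 kHz.
23.8 kHz > fs/2 = 21.1 kHz, folds to fs − 23.8 kHz = 18.4 kHz.
7.6 kHz ≤ fs/2 = 21.1 kHz, passes unchanged.
Distinct values: {1.2 kHz, 7.6 kHz, 18.4 kHz} → 3.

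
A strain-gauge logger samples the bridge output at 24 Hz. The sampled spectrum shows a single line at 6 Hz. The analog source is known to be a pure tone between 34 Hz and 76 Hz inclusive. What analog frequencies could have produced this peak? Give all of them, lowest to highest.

Frequencies that alias to 6 Hz are k·fs ± 6 Hz for integer k ≥ 0.
k=0: 6 Hz.
k=1: 18 Hz, 30 Hz.
k=2: 42 Hz, 54 Hz.
k=3: 66 Hz, 78 Hz.
k=4: 90 Hz, 102 Hz.
Within [34 Hz, 76 Hz]: 42 Hz, 54 Hz, 66 Hz.

42 Hz, 54 Hz, 66 Hz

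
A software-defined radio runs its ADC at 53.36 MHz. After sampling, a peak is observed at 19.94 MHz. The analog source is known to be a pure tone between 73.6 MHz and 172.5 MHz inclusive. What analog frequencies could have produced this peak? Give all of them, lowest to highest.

86.78 MHz, 126.66 MHz, 140.14 MHz

Frequencies that alias to 19.94 MHz are k·fs ± 19.94 MHz for integer k ≥ 0.
k=0: 19.94 MHz.
k=1: 33.42 MHz, 73.3 MHz.
k=2: 86.78 MHz, 126.66 MHz.
k=3: 140.14 MHz, 180.02 MHz.
k=4: 193.5 MHz, 233.38 MHz.
Within [73.6 MHz, 172.5 MHz]: 86.78 MHz, 126.66 MHz, 140.14 MHz.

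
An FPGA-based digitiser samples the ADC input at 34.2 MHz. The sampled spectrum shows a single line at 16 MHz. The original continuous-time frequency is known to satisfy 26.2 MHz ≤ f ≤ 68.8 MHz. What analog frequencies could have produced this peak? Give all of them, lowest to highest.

50.2 MHz, 52.4 MHz

Frequencies that alias to 16 MHz are k·fs ± 16 MHz for integer k ≥ 0.
k=0: 16 MHz.
k=1: 18.2 MHz, 50.2 MHz.
k=2: 52.4 MHz, 84.4 MHz.
k=3: 86.6 MHz, 118.6 MHz.
Within [26.2 MHz, 68.8 MHz]: 50.2 MHz, 52.4 MHz.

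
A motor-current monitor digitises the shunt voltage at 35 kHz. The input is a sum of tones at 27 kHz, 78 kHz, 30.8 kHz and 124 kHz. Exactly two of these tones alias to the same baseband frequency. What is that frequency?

fs/2 = 17.5 kHz.
27 kHz > fs/2 = 17.5 kHz, folds to fs − 27 kHz = 8 kHz.
78 kHz mod fs = 8 kHz.
8 kHz ≤ fs/2 = 17.5 kHz, appears at 8 kHz.
30.8 kHz > fs/2 = 17.5 kHz, folds to fs − 30.8 kHz = 4.2 kHz.
124 kHz mod fs = 19 kHz.
19 kHz > fs/2 = 17.5 kHz, folds to fs − 19 kHz = 16 kHz.
27 kHz and 78 kHz both map to 8 kHz.

8 kHz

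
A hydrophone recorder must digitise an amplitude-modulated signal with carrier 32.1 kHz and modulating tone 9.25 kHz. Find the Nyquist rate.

82.7 kHz

AM sidebands sit at fc ± fm = 22.85 kHz and 41.35 kHz.
Highest-frequency component: 41.35 kHz.
Nyquist rate = 2 × 41.35 kHz = 82.7 kHz.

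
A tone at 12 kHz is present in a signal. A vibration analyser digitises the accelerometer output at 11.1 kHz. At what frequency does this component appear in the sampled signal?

12 kHz mod fs = 0.9 kHz.
0.9 kHz ≤ fs/2 = 5.55 kHz, appears at 0.9 kHz.

0.9 kHz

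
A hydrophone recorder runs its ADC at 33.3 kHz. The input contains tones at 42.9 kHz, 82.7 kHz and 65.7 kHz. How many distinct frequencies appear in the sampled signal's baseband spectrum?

3

fs/2 = 16.65 kHz.
42.9 kHz mod fs = 9.6 kHz.
9.6 kHz ≤ fs/2 = 16.65 kHz, appears at 9.6 kHz.
82.7 kHz mod fs = 16.1 kHz.
16.1 kHz ≤ fs/2 = 16.65 kHz, appears at 16.1 kHz.
65.7 kHz mod fs = 32.4 kHz.
32.4 kHz > fs/2 = 16.65 kHz, folds to fs − 32.4 kHz = 0.9 kHz.
Distinct values: {0.9 kHz, 9.6 kHz, 16.1 kHz} → 3.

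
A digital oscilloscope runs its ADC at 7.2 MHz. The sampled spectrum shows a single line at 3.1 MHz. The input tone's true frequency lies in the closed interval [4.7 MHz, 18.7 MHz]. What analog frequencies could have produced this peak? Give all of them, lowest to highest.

10.3 MHz, 11.3 MHz, 17.5 MHz, 18.5 MHz

Frequencies that alias to 3.1 MHz are k·fs ± 3.1 MHz for integer k ≥ 0.
k=0: 3.1 MHz.
k=1: 4.1 MHz, 10.3 MHz.
k=2: 11.3 MHz, 17.5 MHz.
k=3: 18.5 MHz, 24.7 MHz.
k=4: 25.7 MHz, 31.9 MHz.
Within [4.7 MHz, 18.7 MHz]: 10.3 MHz, 11.3 MHz, 17.5 MHz, 18.5 MHz.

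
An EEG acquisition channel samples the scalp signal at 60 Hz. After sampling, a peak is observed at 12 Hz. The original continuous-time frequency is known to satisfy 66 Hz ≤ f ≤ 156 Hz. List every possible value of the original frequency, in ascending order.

Frequencies that alias to 12 Hz are k·fs ± 12 Hz for integer k ≥ 0.
k=0: 12 Hz.
k=1: 48 Hz, 72 Hz.
k=2: 108 Hz, 132 Hz.
k=3: 168 Hz, 192 Hz.
Within [66 Hz, 156 Hz]: 72 Hz, 108 Hz, 132 Hz.

72 Hz, 108 Hz, 132 Hz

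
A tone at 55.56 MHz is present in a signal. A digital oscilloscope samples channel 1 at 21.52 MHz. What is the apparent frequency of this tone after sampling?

9 MHz

55.56 MHz mod fs = 12.52 MHz.
12.52 MHz > fs/2 = 10.76 MHz, folds to fs − 12.52 MHz = 9 MHz.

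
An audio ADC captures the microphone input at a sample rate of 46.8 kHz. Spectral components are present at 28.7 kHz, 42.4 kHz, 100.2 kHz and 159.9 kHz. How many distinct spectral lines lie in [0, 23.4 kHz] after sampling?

fs/2 = 23.4 kHz.
28.7 kHz > fs/2 = 23.4 kHz, folds to fs − 28.7 kHz = 18.1 kHz.
42.4 kHz > fs/2 = 23.4 kHz, folds to fs − 42.4 kHz = 4.4 kHz.
100.2 kHz mod fs = 6.6 kHz.
6.6 kHz ≤ fs/2 = 23.4 kHz, appears at 6.6 kHz.
159.9 kHz mod fs = 19.5 kHz.
19.5 kHz ≤ fs/2 = 23.4 kHz, appears at 19.5 kHz.
Distinct values: {4.4 kHz, 6.6 kHz, 18.1 kHz, 19.5 kHz} → 4.

4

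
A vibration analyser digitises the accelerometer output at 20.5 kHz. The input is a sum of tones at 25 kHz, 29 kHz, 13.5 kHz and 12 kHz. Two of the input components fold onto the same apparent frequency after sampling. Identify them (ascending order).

12 kHz, 29 kHz

fs/2 = 10.25 kHz.
25 kHz mod fs = 4.5 kHz.
4.5 kHz ≤ fs/2 = 10.25 kHz, appears at 4.5 kHz.
29 kHz mod fs = 8.5 kHz.
8.5 kHz ≤ fs/2 = 10.25 kHz, appears at 8.5 kHz.
13.5 kHz > fs/2 = 10.25 kHz, folds to fs − 13.5 kHz = 7 kHz.
12 kHz > fs/2 = 10.25 kHz, folds to fs − 12 kHz = 8.5 kHz.
12 kHz and 29 kHz both map to 8.5 kHz.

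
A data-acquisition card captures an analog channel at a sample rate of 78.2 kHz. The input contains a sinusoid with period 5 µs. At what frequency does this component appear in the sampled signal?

34.6 kHz

T = 5 µs → f = 1/T = 200 kHz.
200 kHz mod fs = 43.6 kHz.
43.6 kHz > fs/2 = 39.1 kHz, folds to fs − 43.6 kHz = 34.6 kHz.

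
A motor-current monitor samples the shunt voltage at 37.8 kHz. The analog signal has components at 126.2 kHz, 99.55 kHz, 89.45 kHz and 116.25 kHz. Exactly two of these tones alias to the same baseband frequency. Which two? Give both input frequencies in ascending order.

fs/2 = 18.9 kHz.
126.2 kHz mod fs = 12.8 kHz.
12.8 kHz ≤ fs/2 = 18.9 kHz, appears at 12.8 kHz.
99.55 kHz mod fs = 23.95 kHz.
23.95 kHz > fs/2 = 18.9 kHz, folds to fs − 23.95 kHz = 13.85 kHz.
89.45 kHz mod fs = 13.85 kHz.
13.85 kHz ≤ fs/2 = 18.9 kHz, appears at 13.85 kHz.
116.25 kHz mod fs = 2.85 kHz.
2.85 kHz ≤ fs/2 = 18.9 kHz, appears at 2.85 kHz.
89.45 kHz and 99.55 kHz both map to 13.85 kHz.

89.45 kHz, 99.55 kHz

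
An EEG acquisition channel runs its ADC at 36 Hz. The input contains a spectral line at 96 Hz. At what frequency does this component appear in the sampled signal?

96 Hz mod fs = 24 Hz.
24 Hz > fs/2 = 18 Hz, folds to fs − 24 Hz = 12 Hz.

12 Hz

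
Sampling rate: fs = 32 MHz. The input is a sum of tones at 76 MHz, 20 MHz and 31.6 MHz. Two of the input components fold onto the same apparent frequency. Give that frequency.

fs/2 = 16 MHz.
76 MHz mod fs = 12 MHz.
12 MHz ≤ fs/2 = 16 MHz, appears at 12 MHz.
20 MHz > fs/2 = 16 MHz, folds to fs − 20 MHz = 12 MHz.
31.6 MHz > fs/2 = 16 MHz, folds to fs − 31.6 MHz = 0.4 MHz.
20 MHz and 76 MHz both map to 12 MHz.

12 MHz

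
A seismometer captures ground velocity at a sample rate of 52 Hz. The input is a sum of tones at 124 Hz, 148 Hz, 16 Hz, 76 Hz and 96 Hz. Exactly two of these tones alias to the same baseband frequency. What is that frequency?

fs/2 = 26 Hz.
124 Hz mod fs = 20 Hz.
20 Hz ≤ fs/2 = 26 Hz, appears at 20 Hz.
148 Hz mod fs = 44 Hz.
44 Hz > fs/2 = 26 Hz, folds to fs − 44 Hz = 8 Hz.
16 Hz ≤ fs/2 = 26 Hz, passes unchanged.
76 Hz mod fs = 24 Hz.
24 Hz ≤ fs/2 = 26 Hz, appears at 24 Hz.
96 Hz mod fs = 44 Hz.
44 Hz > fs/2 = 26 Hz, folds to fs − 44 Hz = 8 Hz.
96 Hz and 148 Hz both map to 8 Hz.

8 Hz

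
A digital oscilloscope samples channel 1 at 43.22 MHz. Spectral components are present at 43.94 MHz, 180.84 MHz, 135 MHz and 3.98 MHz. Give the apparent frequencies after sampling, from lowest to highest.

fs/2 = 21.61 MHz.
43.94 MHz mod fs = 0.72 MHz.
0.72 MHz ≤ fs/2 = 21.61 MHz, appears at 0.72 MHz.
180.84 MHz mod fs = 7.96 MHz.
7.96 MHz ≤ fs/2 = 21.61 MHz, appears at 7.96 MHz.
135 MHz mod fs = 5.34 MHz.
5.34 MHz ≤ fs/2 = 21.61 MHz, appears at 5.34 MHz.
3.98 MHz ≤ fs/2 = 21.61 MHz, passes unchanged.
Distinct values: {0.72 MHz, 3.98 MHz, 5.34 MHz, 7.96 MHz}.

0.72 MHz, 3.98 MHz, 5.34 MHz, 7.96 MHz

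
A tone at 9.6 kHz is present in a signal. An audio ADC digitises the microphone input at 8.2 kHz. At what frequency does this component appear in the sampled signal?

1.4 kHz

9.6 kHz mod fs = 1.4 kHz.
1.4 kHz ≤ fs/2 = 4.1 kHz, appears at 1.4 kHz.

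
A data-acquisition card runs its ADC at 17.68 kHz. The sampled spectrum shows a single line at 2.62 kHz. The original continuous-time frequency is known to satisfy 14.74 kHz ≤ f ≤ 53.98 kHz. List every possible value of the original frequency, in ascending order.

Frequencies that alias to 2.62 kHz are k·fs ± 2.62 kHz for integer k ≥ 0.
k=0: 2.62 kHz.
k=1: 15.06 kHz, 20.3 kHz.
k=2: 32.74 kHz, 37.98 kHz.
k=3: 50.42 kHz, 55.66 kHz.
k=4: 68.1 kHz, 73.34 kHz.
Within [14.74 kHz, 53.98 kHz]: 15.06 kHz, 20.3 kHz, 32.74 kHz, 37.98 kHz, 50.42 kHz.

15.06 kHz, 20.3 kHz, 32.74 kHz, 37.98 kHz, 50.42 kHz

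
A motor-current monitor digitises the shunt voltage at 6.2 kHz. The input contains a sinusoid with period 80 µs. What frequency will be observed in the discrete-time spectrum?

T = 80 µs → f = 1/T = 12.5 kHz.
12.5 kHz mod fs = 0.1 kHz.
0.1 kHz ≤ fs/2 = 3.1 kHz, appears at 0.1 kHz.

0.1 kHz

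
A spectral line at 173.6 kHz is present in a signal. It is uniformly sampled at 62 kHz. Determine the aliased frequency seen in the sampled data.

12.4 kHz

173.6 kHz mod fs = 49.6 kHz.
49.6 kHz > fs/2 = 31 kHz, folds to fs − 49.6 kHz = 12.4 kHz.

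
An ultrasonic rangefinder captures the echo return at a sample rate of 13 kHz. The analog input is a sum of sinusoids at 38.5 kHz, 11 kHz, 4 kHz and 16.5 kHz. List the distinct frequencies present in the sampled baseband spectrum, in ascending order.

fs/2 = 6.5 kHz.
38.5 kHz mod fs = 12.5 kHz.
12.5 kHz > fs/2 = 6.5 kHz, folds to fs − 12.5 kHz = 0.5 kHz.
11 kHz > fs/2 = 6.5 kHz, folds to fs − 11 kHz = 2 kHz.
4 kHz ≤ fs/2 = 6.5 kHz, passes unchanged.
16.5 kHz mod fs = 3.5 kHz.
3.5 kHz ≤ fs/2 = 6.5 kHz, appears at 3.5 kHz.
Distinct values: {0.5 kHz, 2 kHz, 3.5 kHz, 4 kHz}.

0.5 kHz, 2 kHz, 3.5 kHz, 4 kHz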